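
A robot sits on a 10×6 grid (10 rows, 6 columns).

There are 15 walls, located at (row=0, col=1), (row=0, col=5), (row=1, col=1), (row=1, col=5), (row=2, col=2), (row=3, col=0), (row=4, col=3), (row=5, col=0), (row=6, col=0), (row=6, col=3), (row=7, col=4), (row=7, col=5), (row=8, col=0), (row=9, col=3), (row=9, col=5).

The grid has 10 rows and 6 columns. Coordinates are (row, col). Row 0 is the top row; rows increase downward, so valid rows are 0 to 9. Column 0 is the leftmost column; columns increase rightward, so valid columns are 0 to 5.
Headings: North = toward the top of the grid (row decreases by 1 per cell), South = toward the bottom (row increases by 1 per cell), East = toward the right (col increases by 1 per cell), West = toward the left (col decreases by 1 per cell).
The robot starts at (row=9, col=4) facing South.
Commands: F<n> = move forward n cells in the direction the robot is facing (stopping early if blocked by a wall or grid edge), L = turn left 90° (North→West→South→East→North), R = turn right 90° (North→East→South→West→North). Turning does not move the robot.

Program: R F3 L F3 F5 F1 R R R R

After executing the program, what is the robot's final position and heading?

Start: (row=9, col=4), facing South
  R: turn right, now facing West
  F3: move forward 0/3 (blocked), now at (row=9, col=4)
  L: turn left, now facing South
  F3: move forward 0/3 (blocked), now at (row=9, col=4)
  F5: move forward 0/5 (blocked), now at (row=9, col=4)
  F1: move forward 0/1 (blocked), now at (row=9, col=4)
  R: turn right, now facing West
  R: turn right, now facing North
  R: turn right, now facing East
  R: turn right, now facing South
Final: (row=9, col=4), facing South

Answer: Final position: (row=9, col=4), facing South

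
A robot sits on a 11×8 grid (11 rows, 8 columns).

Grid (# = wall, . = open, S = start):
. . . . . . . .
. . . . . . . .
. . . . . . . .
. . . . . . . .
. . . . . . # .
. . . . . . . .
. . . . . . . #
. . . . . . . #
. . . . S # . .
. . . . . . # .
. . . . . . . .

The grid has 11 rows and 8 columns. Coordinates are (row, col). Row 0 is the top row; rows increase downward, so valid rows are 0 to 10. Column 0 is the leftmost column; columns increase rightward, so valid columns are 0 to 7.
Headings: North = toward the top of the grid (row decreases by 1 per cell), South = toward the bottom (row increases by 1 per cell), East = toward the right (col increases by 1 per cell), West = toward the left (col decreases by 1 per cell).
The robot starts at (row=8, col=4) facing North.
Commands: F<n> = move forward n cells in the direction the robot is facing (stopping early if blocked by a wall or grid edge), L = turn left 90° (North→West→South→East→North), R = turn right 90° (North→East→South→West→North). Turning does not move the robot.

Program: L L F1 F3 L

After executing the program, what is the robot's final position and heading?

Start: (row=8, col=4), facing North
  L: turn left, now facing West
  L: turn left, now facing South
  F1: move forward 1, now at (row=9, col=4)
  F3: move forward 1/3 (blocked), now at (row=10, col=4)
  L: turn left, now facing East
Final: (row=10, col=4), facing East

Answer: Final position: (row=10, col=4), facing East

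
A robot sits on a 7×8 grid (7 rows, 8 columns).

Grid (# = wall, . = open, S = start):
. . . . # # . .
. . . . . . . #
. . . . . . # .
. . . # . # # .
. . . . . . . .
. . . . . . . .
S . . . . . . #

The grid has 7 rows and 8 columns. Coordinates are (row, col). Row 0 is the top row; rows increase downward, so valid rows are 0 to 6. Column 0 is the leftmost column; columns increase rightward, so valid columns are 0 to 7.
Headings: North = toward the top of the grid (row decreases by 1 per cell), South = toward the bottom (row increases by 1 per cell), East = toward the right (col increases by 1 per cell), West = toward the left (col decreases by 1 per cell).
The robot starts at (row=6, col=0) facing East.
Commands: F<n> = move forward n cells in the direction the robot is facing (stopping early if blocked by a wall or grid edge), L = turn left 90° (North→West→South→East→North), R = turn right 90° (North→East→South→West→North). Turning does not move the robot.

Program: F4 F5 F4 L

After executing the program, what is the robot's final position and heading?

Start: (row=6, col=0), facing East
  F4: move forward 4, now at (row=6, col=4)
  F5: move forward 2/5 (blocked), now at (row=6, col=6)
  F4: move forward 0/4 (blocked), now at (row=6, col=6)
  L: turn left, now facing North
Final: (row=6, col=6), facing North

Answer: Final position: (row=6, col=6), facing North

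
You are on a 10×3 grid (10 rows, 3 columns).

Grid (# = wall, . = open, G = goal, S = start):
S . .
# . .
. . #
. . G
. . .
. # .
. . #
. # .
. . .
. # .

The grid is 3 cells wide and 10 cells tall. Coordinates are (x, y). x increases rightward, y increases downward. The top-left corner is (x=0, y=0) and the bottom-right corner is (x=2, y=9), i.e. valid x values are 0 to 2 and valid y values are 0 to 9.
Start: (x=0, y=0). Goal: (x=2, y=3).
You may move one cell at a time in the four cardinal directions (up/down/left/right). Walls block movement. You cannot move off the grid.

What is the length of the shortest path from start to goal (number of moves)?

Answer: Shortest path length: 5

Derivation:
BFS from (x=0, y=0) until reaching (x=2, y=3):
  Distance 0: (x=0, y=0)
  Distance 1: (x=1, y=0)
  Distance 2: (x=2, y=0), (x=1, y=1)
  Distance 3: (x=2, y=1), (x=1, y=2)
  Distance 4: (x=0, y=2), (x=1, y=3)
  Distance 5: (x=0, y=3), (x=2, y=3), (x=1, y=4)  <- goal reached here
One shortest path (5 moves): (x=0, y=0) -> (x=1, y=0) -> (x=1, y=1) -> (x=1, y=2) -> (x=1, y=3) -> (x=2, y=3)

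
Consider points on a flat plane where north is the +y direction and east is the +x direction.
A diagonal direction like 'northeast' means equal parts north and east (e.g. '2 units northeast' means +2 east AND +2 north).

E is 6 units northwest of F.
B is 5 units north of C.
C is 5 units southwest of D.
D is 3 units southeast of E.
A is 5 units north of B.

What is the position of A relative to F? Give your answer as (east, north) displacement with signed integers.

Place F at the origin (east=0, north=0).
  E is 6 units northwest of F: delta (east=-6, north=+6); E at (east=-6, north=6).
  D is 3 units southeast of E: delta (east=+3, north=-3); D at (east=-3, north=3).
  C is 5 units southwest of D: delta (east=-5, north=-5); C at (east=-8, north=-2).
  B is 5 units north of C: delta (east=+0, north=+5); B at (east=-8, north=3).
  A is 5 units north of B: delta (east=+0, north=+5); A at (east=-8, north=8).
Therefore A relative to F: (east=-8, north=8).

Answer: A is at (east=-8, north=8) relative to F.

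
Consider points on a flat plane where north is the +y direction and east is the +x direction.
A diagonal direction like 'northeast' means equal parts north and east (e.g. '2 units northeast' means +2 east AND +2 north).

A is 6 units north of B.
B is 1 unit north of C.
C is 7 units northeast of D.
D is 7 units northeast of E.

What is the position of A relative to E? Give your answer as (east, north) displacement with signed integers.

Place E at the origin (east=0, north=0).
  D is 7 units northeast of E: delta (east=+7, north=+7); D at (east=7, north=7).
  C is 7 units northeast of D: delta (east=+7, north=+7); C at (east=14, north=14).
  B is 1 unit north of C: delta (east=+0, north=+1); B at (east=14, north=15).
  A is 6 units north of B: delta (east=+0, north=+6); A at (east=14, north=21).
Therefore A relative to E: (east=14, north=21).

Answer: A is at (east=14, north=21) relative to E.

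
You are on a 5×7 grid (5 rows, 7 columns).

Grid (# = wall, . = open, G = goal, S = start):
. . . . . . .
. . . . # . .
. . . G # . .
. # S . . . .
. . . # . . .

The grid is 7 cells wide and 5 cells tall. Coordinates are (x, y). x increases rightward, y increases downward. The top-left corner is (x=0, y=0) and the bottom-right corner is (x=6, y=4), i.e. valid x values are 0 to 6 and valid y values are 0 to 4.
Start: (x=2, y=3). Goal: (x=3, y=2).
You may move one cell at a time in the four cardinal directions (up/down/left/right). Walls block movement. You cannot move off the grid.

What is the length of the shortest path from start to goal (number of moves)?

BFS from (x=2, y=3) until reaching (x=3, y=2):
  Distance 0: (x=2, y=3)
  Distance 1: (x=2, y=2), (x=3, y=3), (x=2, y=4)
  Distance 2: (x=2, y=1), (x=1, y=2), (x=3, y=2), (x=4, y=3), (x=1, y=4)  <- goal reached here
One shortest path (2 moves): (x=2, y=3) -> (x=3, y=3) -> (x=3, y=2)

Answer: Shortest path length: 2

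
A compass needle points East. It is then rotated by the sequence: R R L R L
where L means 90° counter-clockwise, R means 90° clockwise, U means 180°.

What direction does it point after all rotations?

Answer: Final heading: South

Derivation:
Start: East
  R (right (90° clockwise)) -> South
  R (right (90° clockwise)) -> West
  L (left (90° counter-clockwise)) -> South
  R (right (90° clockwise)) -> West
  L (left (90° counter-clockwise)) -> South
Final: South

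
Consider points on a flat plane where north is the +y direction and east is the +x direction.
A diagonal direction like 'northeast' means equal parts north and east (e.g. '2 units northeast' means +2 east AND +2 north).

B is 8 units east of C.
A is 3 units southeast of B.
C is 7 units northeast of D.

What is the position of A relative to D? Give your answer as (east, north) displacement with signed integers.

Answer: A is at (east=18, north=4) relative to D.

Derivation:
Place D at the origin (east=0, north=0).
  C is 7 units northeast of D: delta (east=+7, north=+7); C at (east=7, north=7).
  B is 8 units east of C: delta (east=+8, north=+0); B at (east=15, north=7).
  A is 3 units southeast of B: delta (east=+3, north=-3); A at (east=18, north=4).
Therefore A relative to D: (east=18, north=4).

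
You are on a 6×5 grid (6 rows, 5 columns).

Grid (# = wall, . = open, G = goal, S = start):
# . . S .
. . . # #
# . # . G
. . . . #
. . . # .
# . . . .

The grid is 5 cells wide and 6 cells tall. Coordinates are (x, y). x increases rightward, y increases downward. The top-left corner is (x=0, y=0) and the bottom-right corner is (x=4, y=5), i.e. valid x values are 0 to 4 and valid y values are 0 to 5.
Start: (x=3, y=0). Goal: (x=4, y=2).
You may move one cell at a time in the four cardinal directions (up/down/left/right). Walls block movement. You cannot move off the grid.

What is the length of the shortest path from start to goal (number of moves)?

BFS from (x=3, y=0) until reaching (x=4, y=2):
  Distance 0: (x=3, y=0)
  Distance 1: (x=2, y=0), (x=4, y=0)
  Distance 2: (x=1, y=0), (x=2, y=1)
  Distance 3: (x=1, y=1)
  Distance 4: (x=0, y=1), (x=1, y=2)
  Distance 5: (x=1, y=3)
  Distance 6: (x=0, y=3), (x=2, y=3), (x=1, y=4)
  Distance 7: (x=3, y=3), (x=0, y=4), (x=2, y=4), (x=1, y=5)
  Distance 8: (x=3, y=2), (x=2, y=5)
  Distance 9: (x=4, y=2), (x=3, y=5)  <- goal reached here
One shortest path (9 moves): (x=3, y=0) -> (x=2, y=0) -> (x=1, y=0) -> (x=1, y=1) -> (x=1, y=2) -> (x=1, y=3) -> (x=2, y=3) -> (x=3, y=3) -> (x=3, y=2) -> (x=4, y=2)

Answer: Shortest path length: 9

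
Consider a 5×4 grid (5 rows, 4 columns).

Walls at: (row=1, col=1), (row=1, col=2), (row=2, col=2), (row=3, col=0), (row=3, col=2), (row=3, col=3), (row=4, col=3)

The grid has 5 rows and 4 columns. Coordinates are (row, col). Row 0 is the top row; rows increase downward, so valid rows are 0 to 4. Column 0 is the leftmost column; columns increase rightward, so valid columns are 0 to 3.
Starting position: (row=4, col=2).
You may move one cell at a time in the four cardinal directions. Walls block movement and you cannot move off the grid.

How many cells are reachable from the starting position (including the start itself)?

Answer: Reachable cells: 13

Derivation:
BFS flood-fill from (row=4, col=2):
  Distance 0: (row=4, col=2)
  Distance 1: (row=4, col=1)
  Distance 2: (row=3, col=1), (row=4, col=0)
  Distance 3: (row=2, col=1)
  Distance 4: (row=2, col=0)
  Distance 5: (row=1, col=0)
  Distance 6: (row=0, col=0)
  Distance 7: (row=0, col=1)
  Distance 8: (row=0, col=2)
  Distance 9: (row=0, col=3)
  Distance 10: (row=1, col=3)
  Distance 11: (row=2, col=3)
Total reachable: 13 (grid has 13 open cells total)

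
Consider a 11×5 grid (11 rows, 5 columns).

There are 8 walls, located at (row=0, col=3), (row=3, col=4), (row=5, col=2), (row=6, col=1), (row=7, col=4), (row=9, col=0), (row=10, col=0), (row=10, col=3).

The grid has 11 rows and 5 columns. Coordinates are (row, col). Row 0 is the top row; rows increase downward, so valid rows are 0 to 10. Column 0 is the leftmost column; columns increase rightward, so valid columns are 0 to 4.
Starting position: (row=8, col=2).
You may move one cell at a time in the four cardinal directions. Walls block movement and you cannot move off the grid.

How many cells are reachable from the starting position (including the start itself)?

BFS flood-fill from (row=8, col=2):
  Distance 0: (row=8, col=2)
  Distance 1: (row=7, col=2), (row=8, col=1), (row=8, col=3), (row=9, col=2)
  Distance 2: (row=6, col=2), (row=7, col=1), (row=7, col=3), (row=8, col=0), (row=8, col=4), (row=9, col=1), (row=9, col=3), (row=10, col=2)
  Distance 3: (row=6, col=3), (row=7, col=0), (row=9, col=4), (row=10, col=1)
  Distance 4: (row=5, col=3), (row=6, col=0), (row=6, col=4), (row=10, col=4)
  Distance 5: (row=4, col=3), (row=5, col=0), (row=5, col=4)
  Distance 6: (row=3, col=3), (row=4, col=0), (row=4, col=2), (row=4, col=4), (row=5, col=1)
  Distance 7: (row=2, col=3), (row=3, col=0), (row=3, col=2), (row=4, col=1)
  Distance 8: (row=1, col=3), (row=2, col=0), (row=2, col=2), (row=2, col=4), (row=3, col=1)
  Distance 9: (row=1, col=0), (row=1, col=2), (row=1, col=4), (row=2, col=1)
  Distance 10: (row=0, col=0), (row=0, col=2), (row=0, col=4), (row=1, col=1)
  Distance 11: (row=0, col=1)
Total reachable: 47 (grid has 47 open cells total)

Answer: Reachable cells: 47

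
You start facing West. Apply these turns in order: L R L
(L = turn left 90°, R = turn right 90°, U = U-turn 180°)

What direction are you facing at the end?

Answer: Final heading: South

Derivation:
Start: West
  L (left (90° counter-clockwise)) -> South
  R (right (90° clockwise)) -> West
  L (left (90° counter-clockwise)) -> South
Final: South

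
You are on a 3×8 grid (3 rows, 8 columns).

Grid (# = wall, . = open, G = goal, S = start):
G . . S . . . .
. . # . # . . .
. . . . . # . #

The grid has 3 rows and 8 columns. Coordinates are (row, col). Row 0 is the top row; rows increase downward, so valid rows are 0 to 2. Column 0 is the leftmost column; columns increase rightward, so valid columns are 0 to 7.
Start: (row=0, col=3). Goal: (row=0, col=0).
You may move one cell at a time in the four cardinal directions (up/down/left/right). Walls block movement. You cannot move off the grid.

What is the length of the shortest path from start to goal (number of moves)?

BFS from (row=0, col=3) until reaching (row=0, col=0):
  Distance 0: (row=0, col=3)
  Distance 1: (row=0, col=2), (row=0, col=4), (row=1, col=3)
  Distance 2: (row=0, col=1), (row=0, col=5), (row=2, col=3)
  Distance 3: (row=0, col=0), (row=0, col=6), (row=1, col=1), (row=1, col=5), (row=2, col=2), (row=2, col=4)  <- goal reached here
One shortest path (3 moves): (row=0, col=3) -> (row=0, col=2) -> (row=0, col=1) -> (row=0, col=0)

Answer: Shortest path length: 3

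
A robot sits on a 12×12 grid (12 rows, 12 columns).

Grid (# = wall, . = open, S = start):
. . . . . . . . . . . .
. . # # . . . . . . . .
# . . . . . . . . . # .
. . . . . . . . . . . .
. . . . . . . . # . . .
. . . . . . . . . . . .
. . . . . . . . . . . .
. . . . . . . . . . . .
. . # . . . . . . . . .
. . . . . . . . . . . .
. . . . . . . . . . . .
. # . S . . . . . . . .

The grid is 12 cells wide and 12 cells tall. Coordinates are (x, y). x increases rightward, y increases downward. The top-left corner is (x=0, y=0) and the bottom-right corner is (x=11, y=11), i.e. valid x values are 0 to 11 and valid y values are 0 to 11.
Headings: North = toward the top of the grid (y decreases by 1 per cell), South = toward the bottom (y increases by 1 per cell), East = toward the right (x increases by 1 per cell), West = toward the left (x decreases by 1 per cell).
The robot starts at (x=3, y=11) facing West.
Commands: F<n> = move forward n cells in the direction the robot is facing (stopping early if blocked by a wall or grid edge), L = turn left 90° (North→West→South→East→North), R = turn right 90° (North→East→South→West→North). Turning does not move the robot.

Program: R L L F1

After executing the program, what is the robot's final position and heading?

Start: (x=3, y=11), facing West
  R: turn right, now facing North
  L: turn left, now facing West
  L: turn left, now facing South
  F1: move forward 0/1 (blocked), now at (x=3, y=11)
Final: (x=3, y=11), facing South

Answer: Final position: (x=3, y=11), facing South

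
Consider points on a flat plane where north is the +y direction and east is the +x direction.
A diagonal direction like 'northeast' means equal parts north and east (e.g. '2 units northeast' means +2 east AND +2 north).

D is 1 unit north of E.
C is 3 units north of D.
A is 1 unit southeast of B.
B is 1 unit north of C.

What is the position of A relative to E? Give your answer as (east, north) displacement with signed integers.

Answer: A is at (east=1, north=4) relative to E.

Derivation:
Place E at the origin (east=0, north=0).
  D is 1 unit north of E: delta (east=+0, north=+1); D at (east=0, north=1).
  C is 3 units north of D: delta (east=+0, north=+3); C at (east=0, north=4).
  B is 1 unit north of C: delta (east=+0, north=+1); B at (east=0, north=5).
  A is 1 unit southeast of B: delta (east=+1, north=-1); A at (east=1, north=4).
Therefore A relative to E: (east=1, north=4).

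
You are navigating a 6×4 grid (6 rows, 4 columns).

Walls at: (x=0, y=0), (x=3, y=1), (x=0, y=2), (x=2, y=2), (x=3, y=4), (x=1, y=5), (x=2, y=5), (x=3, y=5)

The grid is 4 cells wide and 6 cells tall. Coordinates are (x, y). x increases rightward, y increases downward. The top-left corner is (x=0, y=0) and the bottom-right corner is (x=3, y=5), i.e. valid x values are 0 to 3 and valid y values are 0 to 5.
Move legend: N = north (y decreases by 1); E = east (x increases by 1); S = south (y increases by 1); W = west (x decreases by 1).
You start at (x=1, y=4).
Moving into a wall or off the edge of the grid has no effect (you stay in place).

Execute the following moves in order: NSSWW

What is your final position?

Answer: Final position: (x=0, y=4)

Derivation:
Start: (x=1, y=4)
  N (north): (x=1, y=4) -> (x=1, y=3)
  S (south): (x=1, y=3) -> (x=1, y=4)
  S (south): blocked, stay at (x=1, y=4)
  W (west): (x=1, y=4) -> (x=0, y=4)
  W (west): blocked, stay at (x=0, y=4)
Final: (x=0, y=4)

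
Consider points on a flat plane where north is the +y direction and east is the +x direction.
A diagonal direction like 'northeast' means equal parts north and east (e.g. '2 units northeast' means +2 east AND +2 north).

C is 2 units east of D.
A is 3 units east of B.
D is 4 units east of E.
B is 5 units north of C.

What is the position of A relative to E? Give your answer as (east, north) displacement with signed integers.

Place E at the origin (east=0, north=0).
  D is 4 units east of E: delta (east=+4, north=+0); D at (east=4, north=0).
  C is 2 units east of D: delta (east=+2, north=+0); C at (east=6, north=0).
  B is 5 units north of C: delta (east=+0, north=+5); B at (east=6, north=5).
  A is 3 units east of B: delta (east=+3, north=+0); A at (east=9, north=5).
Therefore A relative to E: (east=9, north=5).

Answer: A is at (east=9, north=5) relative to E.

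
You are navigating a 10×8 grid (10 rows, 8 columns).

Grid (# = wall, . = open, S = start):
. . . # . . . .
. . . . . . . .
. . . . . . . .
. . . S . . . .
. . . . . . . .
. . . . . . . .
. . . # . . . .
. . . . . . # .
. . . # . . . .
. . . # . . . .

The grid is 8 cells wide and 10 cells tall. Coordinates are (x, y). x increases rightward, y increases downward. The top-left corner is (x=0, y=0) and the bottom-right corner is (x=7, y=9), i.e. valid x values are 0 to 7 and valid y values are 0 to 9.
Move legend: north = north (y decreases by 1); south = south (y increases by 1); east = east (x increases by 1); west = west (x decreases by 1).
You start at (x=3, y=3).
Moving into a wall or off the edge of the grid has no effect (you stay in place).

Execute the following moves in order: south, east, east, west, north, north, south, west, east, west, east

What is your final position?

Start: (x=3, y=3)
  south (south): (x=3, y=3) -> (x=3, y=4)
  east (east): (x=3, y=4) -> (x=4, y=4)
  east (east): (x=4, y=4) -> (x=5, y=4)
  west (west): (x=5, y=4) -> (x=4, y=4)
  north (north): (x=4, y=4) -> (x=4, y=3)
  north (north): (x=4, y=3) -> (x=4, y=2)
  south (south): (x=4, y=2) -> (x=4, y=3)
  west (west): (x=4, y=3) -> (x=3, y=3)
  east (east): (x=3, y=3) -> (x=4, y=3)
  west (west): (x=4, y=3) -> (x=3, y=3)
  east (east): (x=3, y=3) -> (x=4, y=3)
Final: (x=4, y=3)

Answer: Final position: (x=4, y=3)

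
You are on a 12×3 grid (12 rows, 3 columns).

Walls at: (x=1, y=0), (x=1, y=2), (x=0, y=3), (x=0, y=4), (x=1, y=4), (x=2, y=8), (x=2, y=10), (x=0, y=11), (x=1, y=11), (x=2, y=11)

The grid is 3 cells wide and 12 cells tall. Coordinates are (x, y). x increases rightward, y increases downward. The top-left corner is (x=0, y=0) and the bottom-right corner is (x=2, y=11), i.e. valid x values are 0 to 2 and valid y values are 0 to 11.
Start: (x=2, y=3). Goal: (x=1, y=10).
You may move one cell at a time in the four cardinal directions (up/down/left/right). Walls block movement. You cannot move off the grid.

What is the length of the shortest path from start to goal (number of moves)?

Answer: Shortest path length: 8

Derivation:
BFS from (x=2, y=3) until reaching (x=1, y=10):
  Distance 0: (x=2, y=3)
  Distance 1: (x=2, y=2), (x=1, y=3), (x=2, y=4)
  Distance 2: (x=2, y=1), (x=2, y=5)
  Distance 3: (x=2, y=0), (x=1, y=1), (x=1, y=5), (x=2, y=6)
  Distance 4: (x=0, y=1), (x=0, y=5), (x=1, y=6), (x=2, y=7)
  Distance 5: (x=0, y=0), (x=0, y=2), (x=0, y=6), (x=1, y=7)
  Distance 6: (x=0, y=7), (x=1, y=8)
  Distance 7: (x=0, y=8), (x=1, y=9)
  Distance 8: (x=0, y=9), (x=2, y=9), (x=1, y=10)  <- goal reached here
One shortest path (8 moves): (x=2, y=3) -> (x=2, y=4) -> (x=2, y=5) -> (x=1, y=5) -> (x=1, y=6) -> (x=1, y=7) -> (x=1, y=8) -> (x=1, y=9) -> (x=1, y=10)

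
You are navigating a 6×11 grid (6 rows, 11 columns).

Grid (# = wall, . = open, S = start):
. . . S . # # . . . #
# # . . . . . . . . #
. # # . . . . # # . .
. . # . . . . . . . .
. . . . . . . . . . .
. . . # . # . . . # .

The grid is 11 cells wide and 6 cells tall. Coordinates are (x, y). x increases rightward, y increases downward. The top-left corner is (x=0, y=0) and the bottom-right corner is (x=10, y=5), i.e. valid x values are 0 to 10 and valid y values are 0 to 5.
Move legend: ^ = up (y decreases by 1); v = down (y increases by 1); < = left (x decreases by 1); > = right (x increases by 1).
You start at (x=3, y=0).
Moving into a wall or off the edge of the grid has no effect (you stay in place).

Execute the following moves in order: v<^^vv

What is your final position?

Start: (x=3, y=0)
  v (down): (x=3, y=0) -> (x=3, y=1)
  < (left): (x=3, y=1) -> (x=2, y=1)
  ^ (up): (x=2, y=1) -> (x=2, y=0)
  ^ (up): blocked, stay at (x=2, y=0)
  v (down): (x=2, y=0) -> (x=2, y=1)
  v (down): blocked, stay at (x=2, y=1)
Final: (x=2, y=1)

Answer: Final position: (x=2, y=1)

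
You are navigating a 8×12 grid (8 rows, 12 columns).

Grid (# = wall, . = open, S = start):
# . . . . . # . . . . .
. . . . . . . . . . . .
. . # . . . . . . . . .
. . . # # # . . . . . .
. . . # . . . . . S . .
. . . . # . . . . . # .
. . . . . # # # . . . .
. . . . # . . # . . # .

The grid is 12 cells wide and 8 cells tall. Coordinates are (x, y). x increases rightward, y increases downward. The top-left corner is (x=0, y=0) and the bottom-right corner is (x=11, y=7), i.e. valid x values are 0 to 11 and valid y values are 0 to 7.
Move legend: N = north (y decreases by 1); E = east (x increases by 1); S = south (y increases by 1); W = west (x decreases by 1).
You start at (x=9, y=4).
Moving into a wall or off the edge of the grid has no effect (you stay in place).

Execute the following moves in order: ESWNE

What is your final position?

Start: (x=9, y=4)
  E (east): (x=9, y=4) -> (x=10, y=4)
  S (south): blocked, stay at (x=10, y=4)
  W (west): (x=10, y=4) -> (x=9, y=4)
  N (north): (x=9, y=4) -> (x=9, y=3)
  E (east): (x=9, y=3) -> (x=10, y=3)
Final: (x=10, y=3)

Answer: Final position: (x=10, y=3)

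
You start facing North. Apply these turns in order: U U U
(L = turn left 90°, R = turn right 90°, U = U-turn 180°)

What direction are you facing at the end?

Answer: Final heading: South

Derivation:
Start: North
  U (U-turn (180°)) -> South
  U (U-turn (180°)) -> North
  U (U-turn (180°)) -> South
Final: South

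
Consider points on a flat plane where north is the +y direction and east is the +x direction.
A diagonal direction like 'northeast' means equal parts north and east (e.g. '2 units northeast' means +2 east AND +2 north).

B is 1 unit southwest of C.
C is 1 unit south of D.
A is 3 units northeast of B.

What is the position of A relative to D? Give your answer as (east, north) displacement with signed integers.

Place D at the origin (east=0, north=0).
  C is 1 unit south of D: delta (east=+0, north=-1); C at (east=0, north=-1).
  B is 1 unit southwest of C: delta (east=-1, north=-1); B at (east=-1, north=-2).
  A is 3 units northeast of B: delta (east=+3, north=+3); A at (east=2, north=1).
Therefore A relative to D: (east=2, north=1).

Answer: A is at (east=2, north=1) relative to D.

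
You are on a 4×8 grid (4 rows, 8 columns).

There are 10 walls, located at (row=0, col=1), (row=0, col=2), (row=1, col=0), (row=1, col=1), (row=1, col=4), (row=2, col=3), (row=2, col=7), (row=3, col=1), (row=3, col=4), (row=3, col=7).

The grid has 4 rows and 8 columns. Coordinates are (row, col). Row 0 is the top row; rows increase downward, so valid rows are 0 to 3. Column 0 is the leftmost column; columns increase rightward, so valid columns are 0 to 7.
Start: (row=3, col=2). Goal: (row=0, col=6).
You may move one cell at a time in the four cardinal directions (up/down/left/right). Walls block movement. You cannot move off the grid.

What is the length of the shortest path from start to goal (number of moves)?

BFS from (row=3, col=2) until reaching (row=0, col=6):
  Distance 0: (row=3, col=2)
  Distance 1: (row=2, col=2), (row=3, col=3)
  Distance 2: (row=1, col=2), (row=2, col=1)
  Distance 3: (row=1, col=3), (row=2, col=0)
  Distance 4: (row=0, col=3), (row=3, col=0)
  Distance 5: (row=0, col=4)
  Distance 6: (row=0, col=5)
  Distance 7: (row=0, col=6), (row=1, col=5)  <- goal reached here
One shortest path (7 moves): (row=3, col=2) -> (row=2, col=2) -> (row=1, col=2) -> (row=1, col=3) -> (row=0, col=3) -> (row=0, col=4) -> (row=0, col=5) -> (row=0, col=6)

Answer: Shortest path length: 7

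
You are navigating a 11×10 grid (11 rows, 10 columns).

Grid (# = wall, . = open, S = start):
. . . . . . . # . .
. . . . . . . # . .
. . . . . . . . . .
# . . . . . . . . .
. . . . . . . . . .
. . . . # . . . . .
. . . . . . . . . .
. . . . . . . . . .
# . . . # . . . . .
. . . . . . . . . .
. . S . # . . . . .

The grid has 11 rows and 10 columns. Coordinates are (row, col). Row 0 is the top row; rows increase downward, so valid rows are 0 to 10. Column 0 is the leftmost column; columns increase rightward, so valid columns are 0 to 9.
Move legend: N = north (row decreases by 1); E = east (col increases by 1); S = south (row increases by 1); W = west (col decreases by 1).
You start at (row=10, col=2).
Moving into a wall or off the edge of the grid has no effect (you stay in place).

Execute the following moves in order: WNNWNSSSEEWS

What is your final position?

Start: (row=10, col=2)
  W (west): (row=10, col=2) -> (row=10, col=1)
  N (north): (row=10, col=1) -> (row=9, col=1)
  N (north): (row=9, col=1) -> (row=8, col=1)
  W (west): blocked, stay at (row=8, col=1)
  N (north): (row=8, col=1) -> (row=7, col=1)
  S (south): (row=7, col=1) -> (row=8, col=1)
  S (south): (row=8, col=1) -> (row=9, col=1)
  S (south): (row=9, col=1) -> (row=10, col=1)
  E (east): (row=10, col=1) -> (row=10, col=2)
  E (east): (row=10, col=2) -> (row=10, col=3)
  W (west): (row=10, col=3) -> (row=10, col=2)
  S (south): blocked, stay at (row=10, col=2)
Final: (row=10, col=2)

Answer: Final position: (row=10, col=2)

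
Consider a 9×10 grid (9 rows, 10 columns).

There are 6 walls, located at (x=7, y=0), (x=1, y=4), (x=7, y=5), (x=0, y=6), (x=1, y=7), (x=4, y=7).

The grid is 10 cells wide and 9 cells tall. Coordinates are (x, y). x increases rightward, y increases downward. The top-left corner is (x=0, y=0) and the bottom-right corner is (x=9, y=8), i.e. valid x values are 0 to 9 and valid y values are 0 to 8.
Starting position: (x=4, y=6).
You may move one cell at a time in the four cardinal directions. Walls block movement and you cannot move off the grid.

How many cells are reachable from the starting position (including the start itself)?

BFS flood-fill from (x=4, y=6):
  Distance 0: (x=4, y=6)
  Distance 1: (x=4, y=5), (x=3, y=6), (x=5, y=6)
  Distance 2: (x=4, y=4), (x=3, y=5), (x=5, y=5), (x=2, y=6), (x=6, y=6), (x=3, y=7), (x=5, y=7)
  Distance 3: (x=4, y=3), (x=3, y=4), (x=5, y=4), (x=2, y=5), (x=6, y=5), (x=1, y=6), (x=7, y=6), (x=2, y=7), (x=6, y=7), (x=3, y=8), (x=5, y=8)
  Distance 4: (x=4, y=2), (x=3, y=3), (x=5, y=3), (x=2, y=4), (x=6, y=4), (x=1, y=5), (x=8, y=6), (x=7, y=7), (x=2, y=8), (x=4, y=8), (x=6, y=8)
  Distance 5: (x=4, y=1), (x=3, y=2), (x=5, y=2), (x=2, y=3), (x=6, y=3), (x=7, y=4), (x=0, y=5), (x=8, y=5), (x=9, y=6), (x=8, y=7), (x=1, y=8), (x=7, y=8)
  Distance 6: (x=4, y=0), (x=3, y=1), (x=5, y=1), (x=2, y=2), (x=6, y=2), (x=1, y=3), (x=7, y=3), (x=0, y=4), (x=8, y=4), (x=9, y=5), (x=9, y=7), (x=0, y=8), (x=8, y=8)
  Distance 7: (x=3, y=0), (x=5, y=0), (x=2, y=1), (x=6, y=1), (x=1, y=2), (x=7, y=2), (x=0, y=3), (x=8, y=3), (x=9, y=4), (x=0, y=7), (x=9, y=8)
  Distance 8: (x=2, y=0), (x=6, y=0), (x=1, y=1), (x=7, y=1), (x=0, y=2), (x=8, y=2), (x=9, y=3)
  Distance 9: (x=1, y=0), (x=0, y=1), (x=8, y=1), (x=9, y=2)
  Distance 10: (x=0, y=0), (x=8, y=0), (x=9, y=1)
  Distance 11: (x=9, y=0)
Total reachable: 84 (grid has 84 open cells total)

Answer: Reachable cells: 84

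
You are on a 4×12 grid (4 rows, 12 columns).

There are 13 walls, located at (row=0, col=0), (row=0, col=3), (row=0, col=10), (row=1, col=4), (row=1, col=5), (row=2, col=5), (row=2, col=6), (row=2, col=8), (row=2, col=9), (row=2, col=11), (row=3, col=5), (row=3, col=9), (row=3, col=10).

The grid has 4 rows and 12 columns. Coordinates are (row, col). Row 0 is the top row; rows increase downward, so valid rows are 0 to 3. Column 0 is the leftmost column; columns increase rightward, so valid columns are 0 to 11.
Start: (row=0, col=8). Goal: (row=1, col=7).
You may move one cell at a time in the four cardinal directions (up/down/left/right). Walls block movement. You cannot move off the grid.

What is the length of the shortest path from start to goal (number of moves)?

Answer: Shortest path length: 2

Derivation:
BFS from (row=0, col=8) until reaching (row=1, col=7):
  Distance 0: (row=0, col=8)
  Distance 1: (row=0, col=7), (row=0, col=9), (row=1, col=8)
  Distance 2: (row=0, col=6), (row=1, col=7), (row=1, col=9)  <- goal reached here
One shortest path (2 moves): (row=0, col=8) -> (row=0, col=7) -> (row=1, col=7)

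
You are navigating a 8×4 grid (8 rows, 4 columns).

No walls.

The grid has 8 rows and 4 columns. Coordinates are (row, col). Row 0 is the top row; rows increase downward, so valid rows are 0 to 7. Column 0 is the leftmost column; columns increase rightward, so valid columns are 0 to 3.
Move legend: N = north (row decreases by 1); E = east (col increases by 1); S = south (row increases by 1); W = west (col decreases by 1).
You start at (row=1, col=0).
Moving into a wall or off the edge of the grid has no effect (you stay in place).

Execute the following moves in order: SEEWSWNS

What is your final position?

Start: (row=1, col=0)
  S (south): (row=1, col=0) -> (row=2, col=0)
  E (east): (row=2, col=0) -> (row=2, col=1)
  E (east): (row=2, col=1) -> (row=2, col=2)
  W (west): (row=2, col=2) -> (row=2, col=1)
  S (south): (row=2, col=1) -> (row=3, col=1)
  W (west): (row=3, col=1) -> (row=3, col=0)
  N (north): (row=3, col=0) -> (row=2, col=0)
  S (south): (row=2, col=0) -> (row=3, col=0)
Final: (row=3, col=0)

Answer: Final position: (row=3, col=0)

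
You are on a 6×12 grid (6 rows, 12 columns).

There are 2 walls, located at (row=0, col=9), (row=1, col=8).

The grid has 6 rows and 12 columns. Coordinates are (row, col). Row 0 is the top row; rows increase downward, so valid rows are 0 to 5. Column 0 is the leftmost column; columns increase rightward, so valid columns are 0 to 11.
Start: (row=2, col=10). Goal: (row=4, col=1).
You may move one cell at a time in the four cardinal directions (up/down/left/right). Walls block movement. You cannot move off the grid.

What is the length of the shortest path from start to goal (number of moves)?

BFS from (row=2, col=10) until reaching (row=4, col=1):
  Distance 0: (row=2, col=10)
  Distance 1: (row=1, col=10), (row=2, col=9), (row=2, col=11), (row=3, col=10)
  Distance 2: (row=0, col=10), (row=1, col=9), (row=1, col=11), (row=2, col=8), (row=3, col=9), (row=3, col=11), (row=4, col=10)
  Distance 3: (row=0, col=11), (row=2, col=7), (row=3, col=8), (row=4, col=9), (row=4, col=11), (row=5, col=10)
  Distance 4: (row=1, col=7), (row=2, col=6), (row=3, col=7), (row=4, col=8), (row=5, col=9), (row=5, col=11)
  Distance 5: (row=0, col=7), (row=1, col=6), (row=2, col=5), (row=3, col=6), (row=4, col=7), (row=5, col=8)
  Distance 6: (row=0, col=6), (row=0, col=8), (row=1, col=5), (row=2, col=4), (row=3, col=5), (row=4, col=6), (row=5, col=7)
  Distance 7: (row=0, col=5), (row=1, col=4), (row=2, col=3), (row=3, col=4), (row=4, col=5), (row=5, col=6)
  Distance 8: (row=0, col=4), (row=1, col=3), (row=2, col=2), (row=3, col=3), (row=4, col=4), (row=5, col=5)
  Distance 9: (row=0, col=3), (row=1, col=2), (row=2, col=1), (row=3, col=2), (row=4, col=3), (row=5, col=4)
  Distance 10: (row=0, col=2), (row=1, col=1), (row=2, col=0), (row=3, col=1), (row=4, col=2), (row=5, col=3)
  Distance 11: (row=0, col=1), (row=1, col=0), (row=3, col=0), (row=4, col=1), (row=5, col=2)  <- goal reached here
One shortest path (11 moves): (row=2, col=10) -> (row=2, col=9) -> (row=2, col=8) -> (row=2, col=7) -> (row=2, col=6) -> (row=2, col=5) -> (row=2, col=4) -> (row=2, col=3) -> (row=2, col=2) -> (row=2, col=1) -> (row=3, col=1) -> (row=4, col=1)

Answer: Shortest path length: 11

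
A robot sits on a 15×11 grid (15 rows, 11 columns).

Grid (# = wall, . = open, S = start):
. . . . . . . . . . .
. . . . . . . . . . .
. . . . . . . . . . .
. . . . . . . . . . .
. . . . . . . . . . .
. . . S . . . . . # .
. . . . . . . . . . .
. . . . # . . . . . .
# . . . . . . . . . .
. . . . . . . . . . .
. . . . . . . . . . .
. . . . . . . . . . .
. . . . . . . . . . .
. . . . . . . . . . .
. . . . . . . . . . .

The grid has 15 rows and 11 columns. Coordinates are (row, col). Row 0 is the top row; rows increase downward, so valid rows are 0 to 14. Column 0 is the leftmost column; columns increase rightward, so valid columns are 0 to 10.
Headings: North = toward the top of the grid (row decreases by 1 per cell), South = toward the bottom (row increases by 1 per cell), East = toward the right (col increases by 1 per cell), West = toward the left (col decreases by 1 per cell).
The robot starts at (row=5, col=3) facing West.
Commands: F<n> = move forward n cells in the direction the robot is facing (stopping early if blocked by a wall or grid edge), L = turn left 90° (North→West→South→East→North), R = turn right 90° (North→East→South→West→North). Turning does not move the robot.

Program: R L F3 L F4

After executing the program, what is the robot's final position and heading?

Start: (row=5, col=3), facing West
  R: turn right, now facing North
  L: turn left, now facing West
  F3: move forward 3, now at (row=5, col=0)
  L: turn left, now facing South
  F4: move forward 2/4 (blocked), now at (row=7, col=0)
Final: (row=7, col=0), facing South

Answer: Final position: (row=7, col=0), facing South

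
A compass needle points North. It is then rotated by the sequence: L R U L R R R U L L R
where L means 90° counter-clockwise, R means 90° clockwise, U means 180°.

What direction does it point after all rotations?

Answer: Final heading: East

Derivation:
Start: North
  L (left (90° counter-clockwise)) -> West
  R (right (90° clockwise)) -> North
  U (U-turn (180°)) -> South
  L (left (90° counter-clockwise)) -> East
  R (right (90° clockwise)) -> South
  R (right (90° clockwise)) -> West
  R (right (90° clockwise)) -> North
  U (U-turn (180°)) -> South
  L (left (90° counter-clockwise)) -> East
  L (left (90° counter-clockwise)) -> North
  R (right (90° clockwise)) -> East
Final: East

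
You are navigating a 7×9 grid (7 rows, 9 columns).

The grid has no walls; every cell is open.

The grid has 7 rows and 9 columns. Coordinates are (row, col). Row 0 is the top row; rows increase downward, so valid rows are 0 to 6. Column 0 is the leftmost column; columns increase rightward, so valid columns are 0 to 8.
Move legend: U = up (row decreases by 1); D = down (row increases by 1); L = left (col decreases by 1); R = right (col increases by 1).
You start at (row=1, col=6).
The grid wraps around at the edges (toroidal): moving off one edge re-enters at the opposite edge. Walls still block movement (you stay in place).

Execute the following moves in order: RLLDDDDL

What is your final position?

Start: (row=1, col=6)
  R (right): (row=1, col=6) -> (row=1, col=7)
  L (left): (row=1, col=7) -> (row=1, col=6)
  L (left): (row=1, col=6) -> (row=1, col=5)
  D (down): (row=1, col=5) -> (row=2, col=5)
  D (down): (row=2, col=5) -> (row=3, col=5)
  D (down): (row=3, col=5) -> (row=4, col=5)
  D (down): (row=4, col=5) -> (row=5, col=5)
  L (left): (row=5, col=5) -> (row=5, col=4)
Final: (row=5, col=4)

Answer: Final position: (row=5, col=4)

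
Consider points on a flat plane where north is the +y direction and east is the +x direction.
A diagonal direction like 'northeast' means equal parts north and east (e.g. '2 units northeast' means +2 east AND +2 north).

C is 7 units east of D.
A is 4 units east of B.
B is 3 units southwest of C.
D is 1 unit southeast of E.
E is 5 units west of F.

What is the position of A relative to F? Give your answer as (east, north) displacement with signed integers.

Place F at the origin (east=0, north=0).
  E is 5 units west of F: delta (east=-5, north=+0); E at (east=-5, north=0).
  D is 1 unit southeast of E: delta (east=+1, north=-1); D at (east=-4, north=-1).
  C is 7 units east of D: delta (east=+7, north=+0); C at (east=3, north=-1).
  B is 3 units southwest of C: delta (east=-3, north=-3); B at (east=0, north=-4).
  A is 4 units east of B: delta (east=+4, north=+0); A at (east=4, north=-4).
Therefore A relative to F: (east=4, north=-4).

Answer: A is at (east=4, north=-4) relative to F.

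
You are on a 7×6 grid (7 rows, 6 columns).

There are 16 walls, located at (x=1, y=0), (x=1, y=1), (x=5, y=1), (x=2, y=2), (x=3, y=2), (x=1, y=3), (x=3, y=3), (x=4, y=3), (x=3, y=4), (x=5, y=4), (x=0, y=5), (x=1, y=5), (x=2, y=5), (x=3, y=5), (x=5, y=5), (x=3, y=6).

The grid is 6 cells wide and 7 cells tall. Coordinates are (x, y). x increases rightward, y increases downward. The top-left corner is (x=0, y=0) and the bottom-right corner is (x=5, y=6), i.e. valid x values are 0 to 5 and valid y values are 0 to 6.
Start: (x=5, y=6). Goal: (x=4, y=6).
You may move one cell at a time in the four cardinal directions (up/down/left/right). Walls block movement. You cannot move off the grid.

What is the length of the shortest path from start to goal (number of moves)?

BFS from (x=5, y=6) until reaching (x=4, y=6):
  Distance 0: (x=5, y=6)
  Distance 1: (x=4, y=6)  <- goal reached here
One shortest path (1 moves): (x=5, y=6) -> (x=4, y=6)

Answer: Shortest path length: 1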